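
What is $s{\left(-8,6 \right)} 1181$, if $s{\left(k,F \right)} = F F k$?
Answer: $-340128$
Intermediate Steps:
$s{\left(k,F \right)} = k F^{2}$ ($s{\left(k,F \right)} = F^{2} k = k F^{2}$)
$s{\left(-8,6 \right)} 1181 = - 8 \cdot 6^{2} \cdot 1181 = \left(-8\right) 36 \cdot 1181 = \left(-288\right) 1181 = -340128$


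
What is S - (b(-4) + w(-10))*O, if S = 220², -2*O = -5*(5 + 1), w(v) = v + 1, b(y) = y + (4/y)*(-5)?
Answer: 48520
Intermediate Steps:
b(y) = y - 20/y
w(v) = 1 + v
O = 15 (O = -(-5)*(5 + 1)/2 = -(-5)*6/2 = -½*(-30) = 15)
S = 48400
S - (b(-4) + w(-10))*O = 48400 - ((-4 - 20/(-4)) + (1 - 10))*15 = 48400 - ((-4 - 20*(-¼)) - 9)*15 = 48400 - ((-4 + 5) - 9)*15 = 48400 - (1 - 9)*15 = 48400 - (-8)*15 = 48400 - 1*(-120) = 48400 + 120 = 48520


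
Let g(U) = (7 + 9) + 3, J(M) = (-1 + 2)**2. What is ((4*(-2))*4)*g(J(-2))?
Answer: -608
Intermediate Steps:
J(M) = 1 (J(M) = 1**2 = 1)
g(U) = 19 (g(U) = 16 + 3 = 19)
((4*(-2))*4)*g(J(-2)) = ((4*(-2))*4)*19 = -8*4*19 = -32*19 = -608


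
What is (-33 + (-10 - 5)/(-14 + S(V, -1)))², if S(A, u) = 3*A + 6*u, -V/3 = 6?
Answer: 5890329/5476 ≈ 1075.7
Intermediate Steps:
V = -18 (V = -3*6 = -18)
(-33 + (-10 - 5)/(-14 + S(V, -1)))² = (-33 + (-10 - 5)/(-14 + (3*(-18) + 6*(-1))))² = (-33 - 15/(-14 + (-54 - 6)))² = (-33 - 15/(-14 - 60))² = (-33 - 15/(-74))² = (-33 - 15*(-1/74))² = (-33 + 15/74)² = (-2427/74)² = 5890329/5476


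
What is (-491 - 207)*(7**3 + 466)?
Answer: -564682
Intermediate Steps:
(-491 - 207)*(7**3 + 466) = -698*(343 + 466) = -698*809 = -564682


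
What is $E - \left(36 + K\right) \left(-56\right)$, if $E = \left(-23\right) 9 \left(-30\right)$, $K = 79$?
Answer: $12650$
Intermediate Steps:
$E = 6210$ ($E = \left(-207\right) \left(-30\right) = 6210$)
$E - \left(36 + K\right) \left(-56\right) = 6210 - \left(36 + 79\right) \left(-56\right) = 6210 - 115 \left(-56\right) = 6210 - -6440 = 6210 + 6440 = 12650$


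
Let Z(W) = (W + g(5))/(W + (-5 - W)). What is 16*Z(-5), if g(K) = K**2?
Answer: -64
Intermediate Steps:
Z(W) = -5 - W/5 (Z(W) = (W + 5**2)/(W + (-5 - W)) = (W + 25)/(-5) = (25 + W)*(-1/5) = -5 - W/5)
16*Z(-5) = 16*(-5 - 1/5*(-5)) = 16*(-5 + 1) = 16*(-4) = -64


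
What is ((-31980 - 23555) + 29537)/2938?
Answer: -12999/1469 ≈ -8.8489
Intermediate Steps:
((-31980 - 23555) + 29537)/2938 = (-55535 + 29537)*(1/2938) = -25998*1/2938 = -12999/1469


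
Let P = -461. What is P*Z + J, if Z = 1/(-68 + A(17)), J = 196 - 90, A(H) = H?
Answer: 5867/51 ≈ 115.04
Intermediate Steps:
J = 106
Z = -1/51 (Z = 1/(-68 + 17) = 1/(-51) = -1/51 ≈ -0.019608)
P*Z + J = -461*(-1/51) + 106 = 461/51 + 106 = 5867/51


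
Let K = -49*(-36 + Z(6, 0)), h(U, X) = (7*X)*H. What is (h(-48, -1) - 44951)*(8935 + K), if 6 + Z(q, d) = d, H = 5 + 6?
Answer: -494992804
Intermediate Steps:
H = 11
Z(q, d) = -6 + d
h(U, X) = 77*X (h(U, X) = (7*X)*11 = 77*X)
K = 2058 (K = -49*(-36 + (-6 + 0)) = -49*(-36 - 6) = -49*(-42) = 2058)
(h(-48, -1) - 44951)*(8935 + K) = (77*(-1) - 44951)*(8935 + 2058) = (-77 - 44951)*10993 = -45028*10993 = -494992804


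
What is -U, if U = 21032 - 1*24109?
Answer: 3077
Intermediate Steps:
U = -3077 (U = 21032 - 24109 = -3077)
-U = -1*(-3077) = 3077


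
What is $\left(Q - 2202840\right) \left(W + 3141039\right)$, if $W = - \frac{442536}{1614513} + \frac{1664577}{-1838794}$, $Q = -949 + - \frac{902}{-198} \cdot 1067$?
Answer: $- \frac{30757434108181398482213407}{4453135225983} \approx -6.9069 \cdot 10^{12}$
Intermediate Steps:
$Q = \frac{35206}{9}$ ($Q = -949 + \left(-902\right) \left(- \frac{1}{198}\right) 1067 = -949 + \frac{41}{9} \cdot 1067 = -949 + \frac{43747}{9} = \frac{35206}{9} \approx 3911.8$)
$W = - \frac{1167071249195}{989585605774}$ ($W = \left(-442536\right) \frac{1}{1614513} + 1664577 \left(- \frac{1}{1838794}\right) = - \frac{147512}{538171} - \frac{1664577}{1838794} = - \frac{1167071249195}{989585605774} \approx -1.1794$)
$\left(Q - 2202840\right) \left(W + 3141039\right) = \left(\frac{35206}{9} - 2202840\right) \left(- \frac{1167071249195}{989585605774} + 3141039\right) = \left(- \frac{19790354}{9}\right) \frac{3108325814503509991}{989585605774} = - \frac{30757434108181398482213407}{4453135225983}$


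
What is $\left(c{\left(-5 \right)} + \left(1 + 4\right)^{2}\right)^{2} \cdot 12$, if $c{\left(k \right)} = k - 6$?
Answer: $2352$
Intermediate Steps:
$c{\left(k \right)} = -6 + k$ ($c{\left(k \right)} = k - 6 = -6 + k$)
$\left(c{\left(-5 \right)} + \left(1 + 4\right)^{2}\right)^{2} \cdot 12 = \left(\left(-6 - 5\right) + \left(1 + 4\right)^{2}\right)^{2} \cdot 12 = \left(-11 + 5^{2}\right)^{2} \cdot 12 = \left(-11 + 25\right)^{2} \cdot 12 = 14^{2} \cdot 12 = 196 \cdot 12 = 2352$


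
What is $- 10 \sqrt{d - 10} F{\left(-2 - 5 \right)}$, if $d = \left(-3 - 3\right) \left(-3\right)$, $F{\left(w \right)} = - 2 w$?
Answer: $- 280 \sqrt{2} \approx -395.98$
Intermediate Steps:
$d = 18$ ($d = \left(-6\right) \left(-3\right) = 18$)
$- 10 \sqrt{d - 10} F{\left(-2 - 5 \right)} = - 10 \sqrt{18 - 10} \left(- 2 \left(-2 - 5\right)\right) = - 10 \sqrt{8} \left(\left(-2\right) \left(-7\right)\right) = - 10 \cdot 2 \sqrt{2} \cdot 14 = - 20 \sqrt{2} \cdot 14 = - 280 \sqrt{2}$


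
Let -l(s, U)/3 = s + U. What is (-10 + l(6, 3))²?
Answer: 1369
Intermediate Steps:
l(s, U) = -3*U - 3*s (l(s, U) = -3*(s + U) = -3*(U + s) = -3*U - 3*s)
(-10 + l(6, 3))² = (-10 + (-3*3 - 3*6))² = (-10 + (-9 - 18))² = (-10 - 27)² = (-37)² = 1369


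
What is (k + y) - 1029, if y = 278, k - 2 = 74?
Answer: -675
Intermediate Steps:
k = 76 (k = 2 + 74 = 76)
(k + y) - 1029 = (76 + 278) - 1029 = 354 - 1029 = -675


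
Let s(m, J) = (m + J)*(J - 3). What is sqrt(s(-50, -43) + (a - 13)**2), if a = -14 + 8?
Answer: sqrt(4639) ≈ 68.110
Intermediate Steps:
s(m, J) = (-3 + J)*(J + m) (s(m, J) = (J + m)*(-3 + J) = (-3 + J)*(J + m))
a = -6
sqrt(s(-50, -43) + (a - 13)**2) = sqrt(((-43)**2 - 3*(-43) - 3*(-50) - 43*(-50)) + (-6 - 13)**2) = sqrt((1849 + 129 + 150 + 2150) + (-19)**2) = sqrt(4278 + 361) = sqrt(4639)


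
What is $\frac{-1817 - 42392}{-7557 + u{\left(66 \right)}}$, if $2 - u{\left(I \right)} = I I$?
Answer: $\frac{44209}{11911} \approx 3.7116$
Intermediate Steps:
$u{\left(I \right)} = 2 - I^{2}$ ($u{\left(I \right)} = 2 - I I = 2 - I^{2}$)
$\frac{-1817 - 42392}{-7557 + u{\left(66 \right)}} = \frac{-1817 - 42392}{-7557 + \left(2 - 66^{2}\right)} = - \frac{44209}{-7557 + \left(2 - 4356\right)} = - \frac{44209}{-7557 - 4354} = - \frac{44209}{-11911} = \left(-44209\right) \left(- \frac{1}{11911}\right) = \frac{44209}{11911}$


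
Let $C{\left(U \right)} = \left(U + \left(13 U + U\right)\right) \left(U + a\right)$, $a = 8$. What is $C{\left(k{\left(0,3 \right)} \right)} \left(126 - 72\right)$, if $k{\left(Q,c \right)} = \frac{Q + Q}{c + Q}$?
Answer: $0$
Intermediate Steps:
$k{\left(Q,c \right)} = \frac{2 Q}{Q + c}$
$C{\left(U \right)} = 15 U \left(8 + U\right)$ ($C{\left(U \right)} = \left(U + \left(13 U + U\right)\right) \left(U + 8\right) = \left(U + 14 U\right) \left(8 + U\right) = 15 U \left(8 + U\right)$)
$C{\left(k{\left(0,3 \right)} \right)} \left(126 - 72\right) = 15 \cdot 2 \cdot 0 \frac{1}{0 + 3} \left(8 + 2 \cdot 0 \frac{1}{0 + 3}\right) \left(126 - 72\right) = 15 \cdot 2 \cdot 0 \cdot \frac{1}{3} \left(8 + 2 \cdot 0 \cdot \frac{1}{3}\right) 54 = 15 \cdot 0 \left(8 + 0\right) 54 = 15 \cdot 0 \cdot 8 \cdot 54 = 0 \cdot 54 = 0$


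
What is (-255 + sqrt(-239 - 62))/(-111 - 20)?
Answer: 255/131 - I*sqrt(301)/131 ≈ 1.9466 - 0.13244*I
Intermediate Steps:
(-255 + sqrt(-239 - 62))/(-111 - 20) = (-255 + sqrt(-301))/(-131) = (-255 + I*sqrt(301))*(-1/131) = 255/131 - I*sqrt(301)/131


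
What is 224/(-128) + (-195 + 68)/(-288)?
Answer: -377/288 ≈ -1.3090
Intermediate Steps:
224/(-128) + (-195 + 68)/(-288) = 224*(-1/128) - 127*(-1/288) = -7/4 + 127/288 = -377/288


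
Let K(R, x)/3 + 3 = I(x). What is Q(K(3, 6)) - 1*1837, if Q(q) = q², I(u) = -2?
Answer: -1612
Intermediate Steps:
K(R, x) = -15 (K(R, x) = -9 + 3*(-2) = -9 - 6 = -15)
Q(K(3, 6)) - 1*1837 = (-15)² - 1*1837 = 225 - 1837 = -1612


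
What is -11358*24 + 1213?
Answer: -271379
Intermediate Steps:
-11358*24 + 1213 = -1262*216 + 1213 = -272592 + 1213 = -271379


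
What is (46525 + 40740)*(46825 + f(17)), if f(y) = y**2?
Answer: 4111403210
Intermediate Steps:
(46525 + 40740)*(46825 + f(17)) = (46525 + 40740)*(46825 + 17**2) = 87265*(46825 + 289) = 87265*47114 = 4111403210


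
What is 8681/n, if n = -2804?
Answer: -8681/2804 ≈ -3.0959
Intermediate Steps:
8681/n = 8681/(-2804) = 8681*(-1/2804) = -8681/2804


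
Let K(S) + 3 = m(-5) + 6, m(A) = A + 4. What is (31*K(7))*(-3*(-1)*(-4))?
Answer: -744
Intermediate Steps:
m(A) = 4 + A
K(S) = 2 (K(S) = -3 + ((4 - 5) + 6) = -3 + (-1 + 6) = -3 + 5 = 2)
(31*K(7))*(-3*(-1)*(-4)) = (31*2)*(-3*(-1)*(-4)) = 62*(3*(-4)) = 62*(-12) = -744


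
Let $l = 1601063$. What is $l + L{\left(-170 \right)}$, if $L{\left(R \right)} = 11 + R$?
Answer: $1600904$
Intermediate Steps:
$l + L{\left(-170 \right)} = 1601063 + \left(11 - 170\right) = 1601063 - 159 = 1600904$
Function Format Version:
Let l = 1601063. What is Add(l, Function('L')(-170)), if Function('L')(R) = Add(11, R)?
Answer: 1600904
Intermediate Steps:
Add(l, Function('L')(-170)) = Add(1601063, Add(11, -170)) = Add(1601063, -159) = 1600904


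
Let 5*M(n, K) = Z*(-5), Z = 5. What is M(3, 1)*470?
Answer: -2350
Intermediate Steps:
M(n, K) = -5 (M(n, K) = (5*(-5))/5 = (⅕)*(-25) = -5)
M(3, 1)*470 = -5*470 = -2350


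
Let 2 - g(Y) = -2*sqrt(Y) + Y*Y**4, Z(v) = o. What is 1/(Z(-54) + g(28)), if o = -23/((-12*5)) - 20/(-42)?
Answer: -3035908410780/52249092282546826081 - 705600*sqrt(7)/52249092282546826081 ≈ -5.8105e-8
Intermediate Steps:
o = 361/420 (o = -23/(-60) - 20*(-1/42) = -23*(-1/60) + 10/21 = 23/60 + 10/21 = 361/420 ≈ 0.85952)
Z(v) = 361/420
g(Y) = 2 - Y**5 + 2*sqrt(Y) (g(Y) = 2 - (-2*sqrt(Y) + Y*Y**4) = 2 - (-2*sqrt(Y) + Y**5) = 2 - (Y**5 - 2*sqrt(Y)) = 2 + (-Y**5 + 2*sqrt(Y)) = 2 - Y**5 + 2*sqrt(Y))
1/(Z(-54) + g(28)) = 1/(361/420 + (2 - 1*28**5 + 2*sqrt(28))) = 1/(361/420 + (2 - 1*17210368 + 2*(2*sqrt(7)))) = 1/(361/420 + (2 - 17210368 + 4*sqrt(7))) = 1/(361/420 + (-17210366 + 4*sqrt(7))) = 1/(-7228353359/420 + 4*sqrt(7))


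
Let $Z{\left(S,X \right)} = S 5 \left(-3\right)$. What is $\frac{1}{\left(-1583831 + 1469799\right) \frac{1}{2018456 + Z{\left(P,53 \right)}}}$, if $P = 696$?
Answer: $- \frac{125501}{7127} \approx -17.609$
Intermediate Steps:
$Z{\left(S,X \right)} = - 15 S$ ($Z{\left(S,X \right)} = 5 S \left(-3\right) = - 15 S$)
$\frac{1}{\left(-1583831 + 1469799\right) \frac{1}{2018456 + Z{\left(P,53 \right)}}} = \frac{1}{\left(-1583831 + 1469799\right) \frac{1}{2018456 - 10440}} = \frac{1}{\left(-114032\right) \frac{1}{2018456 - 10440}} = \frac{1}{\left(-114032\right) \frac{1}{2008016}} = \frac{1}{- \frac{7127}{125501}} = - \frac{125501}{7127}$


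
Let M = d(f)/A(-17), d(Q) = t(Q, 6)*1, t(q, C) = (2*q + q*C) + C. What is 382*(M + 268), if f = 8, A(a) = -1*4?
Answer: 95691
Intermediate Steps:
t(q, C) = C + 2*q + C*q (t(q, C) = (2*q + C*q) + C = C + 2*q + C*q)
A(a) = -4
d(Q) = 6 + 8*Q (d(Q) = (6 + 2*Q + 6*Q)*1 = (6 + 8*Q)*1 = 6 + 8*Q)
M = -35/2 (M = (6 + 8*8)/(-4) = (6 + 64)*(-1/4) = 70*(-1/4) = -35/2 ≈ -17.500)
382*(M + 268) = 382*(-35/2 + 268) = 382*(501/2) = 95691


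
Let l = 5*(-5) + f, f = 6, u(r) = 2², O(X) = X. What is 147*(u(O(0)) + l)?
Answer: -2205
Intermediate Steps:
u(r) = 4
l = -19 (l = 5*(-5) + 6 = -25 + 6 = -19)
147*(u(O(0)) + l) = 147*(4 - 19) = 147*(-15) = -2205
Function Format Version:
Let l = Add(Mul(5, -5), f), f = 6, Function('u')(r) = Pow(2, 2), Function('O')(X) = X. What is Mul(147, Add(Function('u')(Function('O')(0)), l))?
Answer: -2205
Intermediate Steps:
Function('u')(r) = 4
l = -19 (l = Add(Mul(5, -5), 6) = Add(-25, 6) = -19)
Mul(147, Add(Function('u')(Function('O')(0)), l)) = Mul(147, Add(4, -19)) = Mul(147, -15) = -2205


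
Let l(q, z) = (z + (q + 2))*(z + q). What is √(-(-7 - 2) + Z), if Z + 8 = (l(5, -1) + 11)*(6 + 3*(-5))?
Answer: I*√314 ≈ 17.72*I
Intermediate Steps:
l(q, z) = (q + z)*(2 + q + z) (l(q, z) = (z + (2 + q))*(q + z) = (2 + q + z)*(q + z) = (q + z)*(2 + q + z))
Z = -323 (Z = -8 + ((5² + (-1)² + 2*5 + 2*(-1) + 2*5*(-1)) + 11)*(6 + 3*(-5)) = -8 + ((25 + 1 + 10 - 2 - 10) + 11)*(6 - 15) = -8 + (24 + 11)*(-9) = -8 + 35*(-9) = -8 - 315 = -323)
√(-(-7 - 2) + Z) = √(-(-7 - 2) - 323) = √(-1*(-9) - 323) = √(9 - 323) = √(-314) = I*√314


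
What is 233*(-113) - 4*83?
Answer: -26661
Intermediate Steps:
233*(-113) - 4*83 = -26329 - 332 = -26661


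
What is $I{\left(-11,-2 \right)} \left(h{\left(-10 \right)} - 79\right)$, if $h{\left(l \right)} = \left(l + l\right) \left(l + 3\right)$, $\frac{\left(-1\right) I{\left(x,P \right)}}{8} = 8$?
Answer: $-3904$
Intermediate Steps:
$I{\left(x,P \right)} = -64$ ($I{\left(x,P \right)} = \left(-8\right) 8 = -64$)
$h{\left(l \right)} = 2 l \left(3 + l\right)$
$I{\left(-11,-2 \right)} \left(h{\left(-10 \right)} - 79\right) = - 64 \left(2 \left(-10\right) \left(3 - 10\right) - 79\right) = - 64 \left(2 \left(-10\right) \left(-7\right) - 79\right) = - 64 \left(140 - 79\right) = \left(-64\right) 61 = -3904$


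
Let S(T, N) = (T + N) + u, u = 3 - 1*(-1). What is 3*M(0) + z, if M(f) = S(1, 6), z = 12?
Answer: 45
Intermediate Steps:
u = 4 (u = 3 + 1 = 4)
S(T, N) = 4 + N + T (S(T, N) = (T + N) + 4 = (N + T) + 4 = 4 + N + T)
M(f) = 11 (M(f) = 4 + 6 + 1 = 11)
3*M(0) + z = 3*11 + 12 = 33 + 12 = 45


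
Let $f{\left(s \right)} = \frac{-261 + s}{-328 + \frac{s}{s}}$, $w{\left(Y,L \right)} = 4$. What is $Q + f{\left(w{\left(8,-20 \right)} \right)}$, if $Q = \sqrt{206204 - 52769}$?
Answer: $\frac{257}{327} + \sqrt{153435} \approx 392.49$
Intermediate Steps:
$f{\left(s \right)} = \frac{87}{109} - \frac{s}{327}$ ($f{\left(s \right)} = \frac{-261 + s}{-328 + 1} = \frac{-261 + s}{-327} = \left(-261 + s\right) \left(- \frac{1}{327}\right) = \frac{87}{109} - \frac{s}{327}$)
$Q = \sqrt{153435} \approx 391.71$
$Q + f{\left(w{\left(8,-20 \right)} \right)} = \sqrt{153435} + \left(\frac{87}{109} - \frac{4}{327}\right) = \sqrt{153435} + \frac{257}{327} = \frac{257}{327} + \sqrt{153435}$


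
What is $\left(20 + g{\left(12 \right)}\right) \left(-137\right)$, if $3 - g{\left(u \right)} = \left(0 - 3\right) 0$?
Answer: $-3151$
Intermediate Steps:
$g{\left(u \right)} = 3$ ($g{\left(u \right)} = 3 - \left(0 - 3\right) 0 = 3 - \left(-3\right) 0 = 3 - 0 = 3 + 0 = 3$)
$\left(20 + g{\left(12 \right)}\right) \left(-137\right) = \left(20 + 3\right) \left(-137\right) = 23 \left(-137\right) = -3151$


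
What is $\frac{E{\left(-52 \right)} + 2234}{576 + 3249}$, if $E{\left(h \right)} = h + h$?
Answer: $\frac{142}{255} \approx 0.55686$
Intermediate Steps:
$E{\left(h \right)} = 2 h$
$\frac{E{\left(-52 \right)} + 2234}{576 + 3249} = \frac{2 \left(-52\right) + 2234}{576 + 3249} = \frac{-104 + 2234}{3825} = 2130 \cdot \frac{1}{3825} = \frac{142}{255}$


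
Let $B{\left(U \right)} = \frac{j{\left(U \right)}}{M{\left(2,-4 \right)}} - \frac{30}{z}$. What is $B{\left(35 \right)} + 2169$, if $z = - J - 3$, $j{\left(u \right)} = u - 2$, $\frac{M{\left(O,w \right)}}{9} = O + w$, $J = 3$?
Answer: $\frac{13033}{6} \approx 2172.2$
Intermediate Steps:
$M{\left(O,w \right)} = 9 O + 9 w$ ($M{\left(O,w \right)} = 9 \left(O + w\right) = 9 O + 9 w$)
$j{\left(u \right)} = -2 + u$
$z = -6$ ($z = \left(-1\right) 3 - 3 = -3 - 3 = -6$)
$B{\left(U \right)} = \frac{46}{9} - \frac{U}{18}$ ($B{\left(U \right)} = \frac{-2 + U}{9 \cdot 2 + 9 \left(-4\right)} - \frac{30}{-6} = \frac{-2 + U}{18 - 36} - -5 = \frac{-2 + U}{-18} + 5 = \left(-2 + U\right) \left(- \frac{1}{18}\right) + 5 = \left(\frac{1}{9} - \frac{U}{18}\right) + 5 = \frac{46}{9} - \frac{U}{18}$)
$B{\left(35 \right)} + 2169 = \left(\frac{46}{9} - \frac{35}{18}\right) + 2169 = \frac{19}{6} + 2169 = \frac{13033}{6}$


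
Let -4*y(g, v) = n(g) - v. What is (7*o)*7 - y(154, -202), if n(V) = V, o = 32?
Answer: 1657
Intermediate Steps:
y(g, v) = -g/4 + v/4 (y(g, v) = -(g - v)/4 = -g/4 + v/4)
(7*o)*7 - y(154, -202) = (7*32)*7 - (-1/4*154 + (1/4)*(-202)) = 224*7 - (-77/2 - 101/2) = 1568 - 1*(-89) = 1568 + 89 = 1657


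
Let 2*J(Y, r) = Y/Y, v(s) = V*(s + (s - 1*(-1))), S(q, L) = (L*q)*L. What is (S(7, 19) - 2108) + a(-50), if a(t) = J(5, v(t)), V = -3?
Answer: 839/2 ≈ 419.50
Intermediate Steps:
S(q, L) = q*L²
v(s) = -3 - 6*s (v(s) = -3*(s + (s - 1*(-1))) = -3*(s + (s + 1)) = -3*(s + (1 + s)) = -3*(1 + 2*s) = -3 - 6*s)
J(Y, r) = ½ (J(Y, r) = (Y/Y)/2 = (½)*1 = ½)
a(t) = ½
(S(7, 19) - 2108) + a(-50) = (7*19² - 2108) + ½ = (7*361 - 2108) + ½ = (2527 - 2108) + ½ = 419 + ½ = 839/2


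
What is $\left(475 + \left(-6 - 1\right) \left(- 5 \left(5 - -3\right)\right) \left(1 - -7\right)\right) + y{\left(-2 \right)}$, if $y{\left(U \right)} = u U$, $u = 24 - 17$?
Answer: $2701$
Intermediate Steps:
$u = 7$ ($u = 24 - 17 = 7$)
$y{\left(U \right)} = 7 U$
$\left(475 + \left(-6 - 1\right) \left(- 5 \left(5 - -3\right)\right) \left(1 - -7\right)\right) + y{\left(-2 \right)} = \left(475 + \left(-6 - 1\right) \left(- 5 \left(5 - -3\right)\right) \left(1 - -7\right)\right) + 7 \left(-2\right) = \left(475 + \left(-6 - 1\right) \left(- 5 \left(5 + 3\right)\right) \left(1 + 7\right)\right) - 14 = \left(475 + - 7 \left(\left(-5\right) 8\right) 8\right) - 14 = \left(475 + \left(-7\right) \left(-40\right) 8\right) - 14 = \left(475 + 280 \cdot 8\right) - 14 = \left(475 + 2240\right) - 14 = 2715 - 14 = 2701$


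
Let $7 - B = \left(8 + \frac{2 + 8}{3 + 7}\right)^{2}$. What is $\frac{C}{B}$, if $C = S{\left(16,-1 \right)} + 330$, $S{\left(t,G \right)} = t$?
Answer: $- \frac{173}{37} \approx -4.6757$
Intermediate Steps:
$B = -74$ ($B = 7 - \left(8 + \frac{2 + 8}{3 + 7}\right)^{2} = 7 - \left(8 + \frac{10}{10}\right)^{2} = 7 - \left(8 + 10 \cdot \frac{1}{10}\right)^{2} = 7 - \left(8 + 1\right)^{2} = 7 - 9^{2} = 7 - 81 = -74$)
$C = 346$ ($C = 16 + 330 = 346$)
$\frac{C}{B} = \frac{346}{-74} = 346 \left(- \frac{1}{74}\right) = - \frac{173}{37}$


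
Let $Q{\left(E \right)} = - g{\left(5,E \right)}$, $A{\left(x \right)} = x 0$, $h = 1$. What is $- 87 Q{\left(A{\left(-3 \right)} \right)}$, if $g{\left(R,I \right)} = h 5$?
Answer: $435$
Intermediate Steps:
$g{\left(R,I \right)} = 5$ ($g{\left(R,I \right)} = 1 \cdot 5 = 5$)
$A{\left(x \right)} = 0$
$Q{\left(E \right)} = -5$ ($Q{\left(E \right)} = \left(-1\right) 5 = -5$)
$- 87 Q{\left(A{\left(-3 \right)} \right)} = \left(-87\right) \left(-5\right) = 435$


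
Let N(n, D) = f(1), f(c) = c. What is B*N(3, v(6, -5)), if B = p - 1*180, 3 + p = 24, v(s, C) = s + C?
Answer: -159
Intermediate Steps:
v(s, C) = C + s
p = 21 (p = -3 + 24 = 21)
N(n, D) = 1
B = -159 (B = 21 - 1*180 = 21 - 180 = -159)
B*N(3, v(6, -5)) = -159*1 = -159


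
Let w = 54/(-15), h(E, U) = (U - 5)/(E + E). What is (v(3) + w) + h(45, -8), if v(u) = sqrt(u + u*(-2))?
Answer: -337/90 + I*sqrt(3) ≈ -3.7444 + 1.732*I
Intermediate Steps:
h(E, U) = (-5 + U)/(2*E) (h(E, U) = (-5 + U)/((2*E)) = (-5 + U)*(1/(2*E)) = (-5 + U)/(2*E))
v(u) = sqrt(-u) (v(u) = sqrt(u - 2*u) = sqrt(-u))
w = -18/5 (w = -1/15*54 = -18/5 ≈ -3.6000)
(v(3) + w) + h(45, -8) = (sqrt(-1*3) - 18/5) + (1/2)*(-5 - 8)/45 = (sqrt(-3) - 18/5) + (1/2)*(1/45)*(-13) = (I*sqrt(3) - 18/5) - 13/90 = (-18/5 + I*sqrt(3)) - 13/90 = -337/90 + I*sqrt(3)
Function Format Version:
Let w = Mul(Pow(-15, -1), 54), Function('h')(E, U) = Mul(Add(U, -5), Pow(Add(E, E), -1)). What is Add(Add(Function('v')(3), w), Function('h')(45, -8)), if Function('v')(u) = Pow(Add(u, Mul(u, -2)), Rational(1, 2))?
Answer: Add(Rational(-337, 90), Mul(I, Pow(3, Rational(1, 2)))) ≈ Add(-3.7444, Mul(1.7320, I))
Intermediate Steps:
Function('h')(E, U) = Mul(Rational(1, 2), Pow(E, -1), Add(-5, U)) (Function('h')(E, U) = Mul(Add(-5, U), Pow(Mul(2, E), -1)) = Mul(Add(-5, U), Mul(Rational(1, 2), Pow(E, -1))) = Mul(Rational(1, 2), Pow(E, -1), Add(-5, U)))
Function('v')(u) = Pow(Mul(-1, u), Rational(1, 2)) (Function('v')(u) = Pow(Add(u, Mul(-2, u)), Rational(1, 2)) = Pow(Mul(-1, u), Rational(1, 2)))
w = Rational(-18, 5) (w = Mul(Rational(-1, 15), 54) = Rational(-18, 5) ≈ -3.6000)
Add(Add(Function('v')(3), w), Function('h')(45, -8)) = Add(Add(Pow(Mul(-1, 3), Rational(1, 2)), Rational(-18, 5)), Mul(Rational(1, 2), Pow(45, -1), Add(-5, -8))) = Add(Add(Pow(-3, Rational(1, 2)), Rational(-18, 5)), Mul(Rational(1, 2), Rational(1, 45), -13)) = Add(Add(Mul(I, Pow(3, Rational(1, 2))), Rational(-18, 5)), Rational(-13, 90)) = Add(Add(Rational(-18, 5), Mul(I, Pow(3, Rational(1, 2)))), Rational(-13, 90)) = Add(Rational(-337, 90), Mul(I, Pow(3, Rational(1, 2))))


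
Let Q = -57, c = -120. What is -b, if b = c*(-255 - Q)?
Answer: -23760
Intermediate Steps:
b = 23760 (b = -120*(-255 - 1*(-57)) = -120*(-255 + 57) = -120*(-198) = 23760)
-b = -1*23760 = -23760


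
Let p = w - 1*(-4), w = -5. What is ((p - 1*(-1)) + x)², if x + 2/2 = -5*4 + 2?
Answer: 361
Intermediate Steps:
p = -1 (p = -5 - 1*(-4) = -5 + 4 = -1)
x = -19 (x = -1 + (-5*4 + 2) = -1 + (-20 + 2) = -1 - 18 = -19)
((p - 1*(-1)) + x)² = ((-1 - 1*(-1)) - 19)² = ((-1 + 1) - 19)² = (0 - 19)² = (-19)² = 361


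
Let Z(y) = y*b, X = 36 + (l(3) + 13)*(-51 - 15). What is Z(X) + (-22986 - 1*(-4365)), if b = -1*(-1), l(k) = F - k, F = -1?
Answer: -19179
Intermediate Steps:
l(k) = -1 - k
b = 1
X = -558 (X = 36 + ((-1 - 1*3) + 13)*(-51 - 15) = 36 + ((-1 - 3) + 13)*(-66) = 36 + (-4 + 13)*(-66) = 36 + 9*(-66) = 36 - 594 = -558)
Z(y) = y (Z(y) = y*1 = y)
Z(X) + (-22986 - 1*(-4365)) = -558 + (-22986 - 1*(-4365)) = -558 + (-22986 + 4365) = -558 - 18621 = -19179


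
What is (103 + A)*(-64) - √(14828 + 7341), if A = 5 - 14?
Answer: -6016 - √22169 ≈ -6164.9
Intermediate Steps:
A = -9
(103 + A)*(-64) - √(14828 + 7341) = (103 - 9)*(-64) - √(14828 + 7341) = 94*(-64) - √22169 = -6016 - √22169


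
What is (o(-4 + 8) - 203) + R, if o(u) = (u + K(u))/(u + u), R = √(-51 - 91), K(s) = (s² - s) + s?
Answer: -401/2 + I*√142 ≈ -200.5 + 11.916*I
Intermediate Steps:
K(s) = s²
R = I*√142 (R = √(-142) = I*√142 ≈ 11.916*I)
o(u) = (u + u²)/(2*u) (o(u) = (u + u²)/(u + u) = (u + u²)/((2*u)) = (u + u²)*(1/(2*u)) = (u + u²)/(2*u))
(o(-4 + 8) - 203) + R = ((½ + (-4 + 8)/2) - 203) + I*√142 = ((½ + (½)*4) - 203) + I*√142 = ((½ + 2) - 203) + I*√142 = (5/2 - 203) + I*√142 = -401/2 + I*√142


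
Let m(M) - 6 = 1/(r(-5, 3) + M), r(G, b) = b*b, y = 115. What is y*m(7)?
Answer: 11155/16 ≈ 697.19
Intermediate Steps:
r(G, b) = b²
m(M) = 6 + 1/(9 + M) (m(M) = 6 + 1/(3² + M) = 6 + 1/(9 + M))
y*m(7) = 115*((55 + 6*7)/(9 + 7)) = 115*((55 + 42)/16) = 115*((1/16)*97) = 115*(97/16) = 11155/16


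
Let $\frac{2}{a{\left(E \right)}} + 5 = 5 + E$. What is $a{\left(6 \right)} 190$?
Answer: $\frac{190}{3} \approx 63.333$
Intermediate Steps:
$a{\left(E \right)} = \frac{2}{E}$ ($a{\left(E \right)} = \frac{2}{-5 + \left(5 + E\right)} = \frac{2}{E}$)
$a{\left(6 \right)} 190 = \frac{2}{6} \cdot 190 = 2 \cdot \frac{1}{6} \cdot 190 = \frac{1}{3} \cdot 190 = \frac{190}{3}$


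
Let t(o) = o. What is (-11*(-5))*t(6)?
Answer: 330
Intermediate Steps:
(-11*(-5))*t(6) = -11*(-5)*6 = 55*6 = 330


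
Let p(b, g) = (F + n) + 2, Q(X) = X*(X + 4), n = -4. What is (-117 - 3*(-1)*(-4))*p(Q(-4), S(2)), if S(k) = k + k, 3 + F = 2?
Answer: 387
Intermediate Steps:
F = -1 (F = -3 + 2 = -1)
S(k) = 2*k
Q(X) = X*(4 + X)
p(b, g) = -3 (p(b, g) = (-1 - 4) + 2 = -5 + 2 = -3)
(-117 - 3*(-1)*(-4))*p(Q(-4), S(2)) = (-117 - 3*(-1)*(-4))*(-3) = (-117 + 3*(-4))*(-3) = (-117 - 12)*(-3) = -129*(-3) = 387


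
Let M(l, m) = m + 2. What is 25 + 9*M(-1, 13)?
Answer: 160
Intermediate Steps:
M(l, m) = 2 + m
25 + 9*M(-1, 13) = 25 + 9*(2 + 13) = 25 + 9*15 = 25 + 135 = 160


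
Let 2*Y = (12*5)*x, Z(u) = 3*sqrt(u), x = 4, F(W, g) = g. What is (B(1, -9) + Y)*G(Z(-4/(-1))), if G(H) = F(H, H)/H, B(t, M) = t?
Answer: 121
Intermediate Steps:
G(H) = 1 (G(H) = H/H = 1)
Y = 120 (Y = ((12*5)*4)/2 = (60*4)/2 = (1/2)*240 = 120)
(B(1, -9) + Y)*G(Z(-4/(-1))) = (1 + 120)*1 = 121*1 = 121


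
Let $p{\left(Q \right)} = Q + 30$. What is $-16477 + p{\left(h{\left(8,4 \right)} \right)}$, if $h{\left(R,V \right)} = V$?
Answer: $-16443$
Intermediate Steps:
$p{\left(Q \right)} = 30 + Q$
$-16477 + p{\left(h{\left(8,4 \right)} \right)} = -16477 + \left(30 + 4\right) = -16477 + 34 = -16443$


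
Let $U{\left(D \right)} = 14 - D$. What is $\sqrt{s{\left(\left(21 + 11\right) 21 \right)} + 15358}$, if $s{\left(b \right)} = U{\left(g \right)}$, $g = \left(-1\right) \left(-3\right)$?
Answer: $\sqrt{15369} \approx 123.97$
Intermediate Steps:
$g = 3$
$s{\left(b \right)} = 11$ ($s{\left(b \right)} = 14 - 3 = 11$)
$\sqrt{s{\left(\left(21 + 11\right) 21 \right)} + 15358} = \sqrt{11 + 15358} = \sqrt{15369}$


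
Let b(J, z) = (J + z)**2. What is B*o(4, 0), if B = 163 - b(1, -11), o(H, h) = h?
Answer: 0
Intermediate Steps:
B = 63 (B = 163 - (1 - 11)**2 = 163 - 1*(-10)**2 = 163 - 1*100 = 163 - 100 = 63)
B*o(4, 0) = 63*0 = 0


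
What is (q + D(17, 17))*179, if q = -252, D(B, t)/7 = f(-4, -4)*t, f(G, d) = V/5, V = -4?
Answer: -310744/5 ≈ -62149.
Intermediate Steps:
f(G, d) = -⅘ (f(G, d) = -4/5 = -4*⅕ = -⅘)
D(B, t) = -28*t/5 (D(B, t) = 7*(-4*t/5) = -28*t/5)
(q + D(17, 17))*179 = (-252 - 28/5*17)*179 = (-252 - 476/5)*179 = -1736/5*179 = -310744/5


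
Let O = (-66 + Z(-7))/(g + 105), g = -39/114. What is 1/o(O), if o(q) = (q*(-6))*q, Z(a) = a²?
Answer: -15816529/2503896 ≈ -6.3168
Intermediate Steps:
g = -13/38 (g = -39*1/114 = -13/38 ≈ -0.34211)
O = -646/3977 (O = (-66 + (-7)²)/(-13/38 + 105) = (-66 + 49)/(3977/38) = -17*38/3977 = -646/3977 ≈ -0.16243)
o(q) = -6*q² (o(q) = (-6*q)*q = -6*q²)
1/o(O) = 1/(-6*(-646/3977)²) = 1/(-6*417316/15816529) = 1/(-2503896/15816529) = -15816529/2503896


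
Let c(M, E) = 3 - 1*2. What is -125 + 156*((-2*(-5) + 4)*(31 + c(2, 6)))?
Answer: 69763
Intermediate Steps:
c(M, E) = 1 (c(M, E) = 3 - 2 = 1)
-125 + 156*((-2*(-5) + 4)*(31 + c(2, 6))) = -125 + 156*((-2*(-5) + 4)*(31 + 1)) = -125 + 156*((10 + 4)*32) = -125 + 156*(14*32) = -125 + 156*448 = -125 + 69888 = 69763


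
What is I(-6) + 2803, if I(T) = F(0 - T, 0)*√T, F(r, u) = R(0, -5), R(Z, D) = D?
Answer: 2803 - 5*I*√6 ≈ 2803.0 - 12.247*I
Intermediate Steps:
F(r, u) = -5
I(T) = -5*√T
I(-6) + 2803 = -5*I*√6 + 2803 = 2803 - 5*I*√6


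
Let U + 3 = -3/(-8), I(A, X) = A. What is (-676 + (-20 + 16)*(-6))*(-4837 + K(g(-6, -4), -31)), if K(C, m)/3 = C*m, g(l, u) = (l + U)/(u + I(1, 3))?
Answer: 6656105/2 ≈ 3.3281e+6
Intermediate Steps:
U = -21/8 (U = -3 - 3/(-8) = -3 - 3*(-⅛) = -3 + 3/8 = -21/8 ≈ -2.6250)
g(l, u) = (-21/8 + l)/(1 + u) (g(l, u) = (l - 21/8)/(u + 1) = (-21/8 + l)/(1 + u))
K(C, m) = 3*C*m (K(C, m) = 3*(C*m) = 3*C*m)
(-676 + (-20 + 16)*(-6))*(-4837 + K(g(-6, -4), -31)) = (-676 + (-20 + 16)*(-6))*(-4837 + 3*((-21/8 - 6)/(1 - 4))*(-31)) = (-676 - 4*(-6))*(-4837 + 3*(-69/8/(-3))*(-31)) = (-676 + 24)*(-4837 + 3*(-⅓*(-69/8))*(-31)) = -652*(-4837 + 3*(23/8)*(-31)) = -652*(-4837 - 2139/8) = -652*(-40835/8) = 6656105/2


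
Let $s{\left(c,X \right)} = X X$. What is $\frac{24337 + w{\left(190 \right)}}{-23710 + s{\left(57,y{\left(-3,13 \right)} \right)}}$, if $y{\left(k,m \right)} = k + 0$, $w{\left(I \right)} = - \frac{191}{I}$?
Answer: $- \frac{4623839}{4503190} \approx -1.0268$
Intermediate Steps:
$y{\left(k,m \right)} = k$
$s{\left(c,X \right)} = X^{2}$
$\frac{24337 + w{\left(190 \right)}}{-23710 + s{\left(57,y{\left(-3,13 \right)} \right)}} = \frac{24337 - \frac{191}{190}}{-23710 + \left(-3\right)^{2}} = \frac{24337 - \frac{191}{190}}{-23710 + 9} = \frac{24337 - \frac{191}{190}}{-23701} = \frac{4623839}{190} \left(- \frac{1}{23701}\right) = - \frac{4623839}{4503190}$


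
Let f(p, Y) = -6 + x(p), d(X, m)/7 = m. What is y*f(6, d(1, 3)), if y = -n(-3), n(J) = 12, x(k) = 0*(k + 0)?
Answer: 72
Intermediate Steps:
x(k) = 0 (x(k) = 0*k = 0)
d(X, m) = 7*m
y = -12 (y = -1*12 = -12)
f(p, Y) = -6 (f(p, Y) = -6 + 0 = -6)
y*f(6, d(1, 3)) = -12*(-6) = 72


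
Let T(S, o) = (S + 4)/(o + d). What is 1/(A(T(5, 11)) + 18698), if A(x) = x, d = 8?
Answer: 19/355271 ≈ 5.3480e-5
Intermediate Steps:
T(S, o) = (4 + S)/(8 + o) (T(S, o) = (S + 4)/(o + 8) = (4 + S)/(8 + o))
1/(A(T(5, 11)) + 18698) = 1/((4 + 5)/(8 + 11) + 18698) = 1/(9/19 + 18698) = 1/(355271/19) = 19/355271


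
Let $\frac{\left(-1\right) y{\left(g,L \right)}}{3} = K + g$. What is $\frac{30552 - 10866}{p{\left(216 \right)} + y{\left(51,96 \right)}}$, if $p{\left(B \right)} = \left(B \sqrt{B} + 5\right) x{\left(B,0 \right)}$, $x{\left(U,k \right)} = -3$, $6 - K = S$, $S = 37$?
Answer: $\frac{164050}{10077071} - \frac{8504352 \sqrt{6}}{10077071} \approx -2.0509$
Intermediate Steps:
$K = -31$ ($K = 6 - 37 = -31$)
$y{\left(g,L \right)} = 93 - 3 g$ ($y{\left(g,L \right)} = - 3 \left(-31 + g\right) = 93 - 3 g$)
$p{\left(B \right)} = -15 - 3 B^{\frac{3}{2}}$ ($p{\left(B \right)} = \left(B \sqrt{B} + 5\right) \left(-3\right) = \left(B^{\frac{3}{2}} + 5\right) \left(-3\right) = \left(5 + B^{\frac{3}{2}}\right) \left(-3\right) = -15 - 3 B^{\frac{3}{2}}$)
$\frac{30552 - 10866}{p{\left(216 \right)} + y{\left(51,96 \right)}} = \frac{30552 - 10866}{\left(-15 - 3 \cdot 216^{\frac{3}{2}}\right) + \left(93 - 153\right)} = \frac{19686}{\left(-15 - 3 \cdot 1296 \sqrt{6}\right) + \left(93 - 153\right)} = \frac{19686}{\left(-15 - 3888 \sqrt{6}\right) - 60} = \frac{19686}{-75 - 3888 \sqrt{6}}$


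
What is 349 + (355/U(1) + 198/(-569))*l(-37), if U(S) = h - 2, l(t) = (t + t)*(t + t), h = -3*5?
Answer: -1121180959/9673 ≈ -1.1591e+5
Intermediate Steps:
h = -15
l(t) = 4*t² (l(t) = (2*t)*(2*t) = 4*t²)
U(S) = -17 (U(S) = -15 - 2 = -17)
349 + (355/U(1) + 198/(-569))*l(-37) = 349 + (355/(-17) + 198/(-569))*(4*(-37)²) = 349 + (355*(-1/17) + 198*(-1/569))*(4*1369) = 349 + (-355/17 - 198/569)*5476 = 349 - 205361/9673*5476 = 349 - 1124556836/9673 = -1121180959/9673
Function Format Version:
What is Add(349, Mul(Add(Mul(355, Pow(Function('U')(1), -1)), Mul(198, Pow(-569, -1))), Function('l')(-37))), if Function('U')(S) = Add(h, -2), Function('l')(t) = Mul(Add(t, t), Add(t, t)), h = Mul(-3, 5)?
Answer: Rational(-1121180959, 9673) ≈ -1.1591e+5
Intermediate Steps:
h = -15
Function('l')(t) = Mul(4, Pow(t, 2)) (Function('l')(t) = Mul(Mul(2, t), Mul(2, t)) = Mul(4, Pow(t, 2)))
Function('U')(S) = -17 (Function('U')(S) = Add(-15, -2) = -17)
Add(349, Mul(Add(Mul(355, Pow(Function('U')(1), -1)), Mul(198, Pow(-569, -1))), Function('l')(-37))) = Add(349, Mul(Add(Mul(355, Pow(-17, -1)), Mul(198, Pow(-569, -1))), Mul(4, Pow(-37, 2)))) = Add(349, Mul(Add(Mul(355, Rational(-1, 17)), Mul(198, Rational(-1, 569))), Mul(4, 1369))) = Add(349, Mul(Add(Rational(-355, 17), Rational(-198, 569)), 5476)) = Add(349, Mul(Rational(-205361, 9673), 5476)) = Add(349, Rational(-1124556836, 9673)) = Rational(-1121180959, 9673)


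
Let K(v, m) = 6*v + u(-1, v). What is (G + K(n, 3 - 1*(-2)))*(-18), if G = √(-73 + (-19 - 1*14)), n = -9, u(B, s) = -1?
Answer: 990 - 18*I*√106 ≈ 990.0 - 185.32*I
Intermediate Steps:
K(v, m) = -1 + 6*v (K(v, m) = 6*v - 1 = -1 + 6*v)
G = I*√106 (G = √(-73 + (-19 - 14)) = √(-73 - 33) = √(-106) = I*√106 ≈ 10.296*I)
(G + K(n, 3 - 1*(-2)))*(-18) = (I*√106 + (-1 + 6*(-9)))*(-18) = (I*√106 + (-1 - 54))*(-18) = (I*√106 - 55)*(-18) = (-55 + I*√106)*(-18) = 990 - 18*I*√106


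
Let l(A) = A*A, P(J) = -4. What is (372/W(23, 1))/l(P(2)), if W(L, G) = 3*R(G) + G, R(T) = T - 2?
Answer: -93/8 ≈ -11.625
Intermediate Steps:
R(T) = -2 + T
W(L, G) = -6 + 4*G (W(L, G) = 3*(-2 + G) + G = (-6 + 3*G) + G = -6 + 4*G)
l(A) = A**2
(372/W(23, 1))/l(P(2)) = (372/(-6 + 4*1))/((-4)**2) = (372/(-6 + 4))/16 = (372/(-2))*(1/16) = (372*(-1/2))*(1/16) = -186*1/16 = -93/8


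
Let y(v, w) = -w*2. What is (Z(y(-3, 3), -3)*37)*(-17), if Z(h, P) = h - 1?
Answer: 4403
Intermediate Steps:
y(v, w) = -2*w
Z(h, P) = -1 + h
(Z(y(-3, 3), -3)*37)*(-17) = ((-1 - 2*3)*37)*(-17) = ((-1 - 6)*37)*(-17) = -7*37*(-17) = -259*(-17) = 4403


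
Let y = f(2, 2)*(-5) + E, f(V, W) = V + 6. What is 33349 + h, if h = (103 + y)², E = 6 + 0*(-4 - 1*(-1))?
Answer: 38110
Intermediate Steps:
f(V, W) = 6 + V
E = 6 (E = 6 + 0*(-4 + 1) = 6 + 0*(-3) = 6 + 0 = 6)
y = -34 (y = (6 + 2)*(-5) + 6 = 8*(-5) + 6 = -40 + 6 = -34)
h = 4761 (h = (103 - 34)² = 69² = 4761)
33349 + h = 33349 + 4761 = 38110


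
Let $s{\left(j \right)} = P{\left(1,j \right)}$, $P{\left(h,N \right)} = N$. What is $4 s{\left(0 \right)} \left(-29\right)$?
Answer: $0$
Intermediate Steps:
$s{\left(j \right)} = j$
$4 s{\left(0 \right)} \left(-29\right) = 4 \cdot 0 \left(-29\right) = 0 \left(-29\right) = 0$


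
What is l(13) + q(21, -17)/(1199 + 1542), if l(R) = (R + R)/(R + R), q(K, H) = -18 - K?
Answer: 2702/2741 ≈ 0.98577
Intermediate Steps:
l(R) = 1 (l(R) = (2*R)/((2*R)) = (2*R)*(1/(2*R)) = 1)
l(13) + q(21, -17)/(1199 + 1542) = 1 + (-18 - 1*21)/(1199 + 1542) = 1 + (-18 - 21)/2741 = 1 - 39*1/2741 = 1 - 39/2741 = 2702/2741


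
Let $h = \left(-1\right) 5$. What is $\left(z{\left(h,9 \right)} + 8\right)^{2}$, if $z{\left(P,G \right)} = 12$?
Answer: $400$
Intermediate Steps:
$h = -5$
$\left(z{\left(h,9 \right)} + 8\right)^{2} = \left(12 + 8\right)^{2} = 20^{2} = 400$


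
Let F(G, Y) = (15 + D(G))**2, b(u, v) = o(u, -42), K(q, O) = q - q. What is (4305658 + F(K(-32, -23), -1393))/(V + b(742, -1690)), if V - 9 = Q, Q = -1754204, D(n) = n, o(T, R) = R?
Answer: -4305883/1754237 ≈ -2.4546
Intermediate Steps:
K(q, O) = 0
b(u, v) = -42
F(G, Y) = (15 + G)**2
V = -1754195 (V = 9 - 1754204 = -1754195)
(4305658 + F(K(-32, -23), -1393))/(V + b(742, -1690)) = (4305658 + (15 + 0)**2)/(-1754195 - 42) = (4305658 + 15**2)/(-1754237) = (4305658 + 225)*(-1/1754237) = 4305883*(-1/1754237) = -4305883/1754237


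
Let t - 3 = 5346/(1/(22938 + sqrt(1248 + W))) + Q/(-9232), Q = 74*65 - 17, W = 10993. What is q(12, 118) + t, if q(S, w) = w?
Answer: 1132089403415/9232 + 5346*sqrt(12241) ≈ 1.2322e+8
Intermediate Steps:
Q = 4793 (Q = 4810 - 17 = 4793)
t = 1132088314039/9232 + 5346*sqrt(12241) (t = 3 + (5346/(1/(22938 + sqrt(1248 + 10993))) + 4793/(-9232)) = 3 + (5346/(1/(22938 + sqrt(12241))) + 4793*(-1/9232)) = 3 + (5346*(22938 + sqrt(12241)) - 4793/9232) = 3 + ((122626548 + 5346*sqrt(12241)) - 4793/9232) = 3 + (1132088286343/9232 + 5346*sqrt(12241)) = 1132088314039/9232 + 5346*sqrt(12241) ≈ 1.2322e+8)
q(12, 118) + t = 118 + (1132088314039/9232 + 5346*sqrt(12241)) = 1132089403415/9232 + 5346*sqrt(12241)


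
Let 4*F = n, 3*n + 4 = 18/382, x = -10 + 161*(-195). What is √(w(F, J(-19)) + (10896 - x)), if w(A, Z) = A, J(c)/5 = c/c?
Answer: √55554147501/1146 ≈ 205.67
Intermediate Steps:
J(c) = 5 (J(c) = 5*(c/c) = 5*1 = 5)
x = -31405 (x = -10 - 31395 = -31405)
n = -755/573 (n = -4/3 + (18/382)/3 = -4/3 + (18*(1/382))/3 = -4/3 + (⅓)*(9/191) = -4/3 + 3/191 = -755/573 ≈ -1.3176)
F = -755/2292 (F = (¼)*(-755/573) = -755/2292 ≈ -0.32941)
√(w(F, J(-19)) + (10896 - x)) = √(-755/2292 + (10896 - 1*(-31405))) = √(-755/2292 + (10896 + 31405)) = √(-755/2292 + 42301) = √(96953137/2292) = √55554147501/1146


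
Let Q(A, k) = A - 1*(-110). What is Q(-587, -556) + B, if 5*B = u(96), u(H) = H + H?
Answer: -2193/5 ≈ -438.60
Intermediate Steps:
u(H) = 2*H
Q(A, k) = 110 + A (Q(A, k) = A + 110 = 110 + A)
B = 192/5 (B = (2*96)/5 = (⅕)*192 = 192/5 ≈ 38.400)
Q(-587, -556) + B = (110 - 587) + 192/5 = -477 + 192/5 = -2193/5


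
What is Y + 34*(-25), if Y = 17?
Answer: -833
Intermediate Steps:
Y + 34*(-25) = 17 + 34*(-25) = 17 - 850 = -833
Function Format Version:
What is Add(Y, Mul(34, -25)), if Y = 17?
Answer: -833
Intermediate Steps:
Add(Y, Mul(34, -25)) = Add(17, Mul(34, -25)) = Add(17, -850) = -833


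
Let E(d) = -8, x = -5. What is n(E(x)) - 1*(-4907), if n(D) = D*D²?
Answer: 4395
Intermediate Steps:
n(D) = D³
n(E(x)) - 1*(-4907) = (-8)³ - 1*(-4907) = -512 + 4907 = 4395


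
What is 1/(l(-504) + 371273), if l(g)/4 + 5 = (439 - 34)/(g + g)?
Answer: 28/10395039 ≈ 2.6936e-6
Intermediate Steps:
l(g) = -20 + 810/g (l(g) = -20 + 4*((439 - 34)/(g + g)) = -20 + 4*(405/((2*g))) = -20 + 4*(405*(1/(2*g))) = -20 + 4*(405/(2*g)) = -20 + 810/g)
1/(l(-504) + 371273) = 1/((-20 + 810/(-504)) + 371273) = 1/((-20 + 810*(-1/504)) + 371273) = 1/((-20 - 45/28) + 371273) = 1/(-605/28 + 371273) = 1/(10395039/28) = 28/10395039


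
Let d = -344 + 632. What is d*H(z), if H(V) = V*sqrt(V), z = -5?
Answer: -1440*I*sqrt(5) ≈ -3219.9*I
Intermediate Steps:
d = 288
H(V) = V**(3/2)
d*H(z) = 288*(-5)**(3/2) = 288*(-5*I*sqrt(5)) = -1440*I*sqrt(5)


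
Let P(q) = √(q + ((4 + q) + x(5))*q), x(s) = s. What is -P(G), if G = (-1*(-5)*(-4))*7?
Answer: -10*√182 ≈ -134.91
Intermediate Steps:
G = -140 (G = (5*(-4))*7 = -20*7 = -140)
P(q) = √(q + q*(9 + q)) (P(q) = √(q + ((4 + q) + 5)*q) = √(q + (9 + q)*q) = √(q + q*(9 + q)))
-P(G) = -√(-140*(10 - 140)) = -√(-140*(-130)) = -√18200 = -10*√182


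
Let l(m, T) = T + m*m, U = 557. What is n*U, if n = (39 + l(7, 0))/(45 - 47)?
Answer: -24508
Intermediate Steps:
l(m, T) = T + m²
n = -44 (n = (39 + (0 + 7²))/(45 - 47) = (39 + (0 + 49))/(-2) = (39 + 49)*(-½) = 88*(-½) = -44)
n*U = -44*557 = -24508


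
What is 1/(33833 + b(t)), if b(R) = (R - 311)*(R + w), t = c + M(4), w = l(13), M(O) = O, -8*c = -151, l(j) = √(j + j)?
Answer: 111583808/3030940915409 + 1180160*√26/3030940915409 ≈ 3.8800e-5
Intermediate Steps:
l(j) = √2*√j (l(j) = √(2*j) = √2*√j)
c = 151/8 (c = -⅛*(-151) = 151/8 ≈ 18.875)
w = √26 (w = √2*√13 = √26 ≈ 5.0990)
t = 183/8 (t = 151/8 + 4 = 183/8 ≈ 22.875)
b(R) = (-311 + R)*(R + √26) (b(R) = (R - 311)*(R + √26) = (-311 + R)*(R + √26))
1/(33833 + b(t)) = 1/(33833 + ((183/8)² - 311*183/8 - 311*√26 + 183*√26/8)) = 1/(33833 + (33489/64 - 56913/8 - 311*√26 + 183*√26/8)) = 1/(33833 + (-421815/64 - 2305*√26/8)) = 1/(1743497/64 - 2305*√26/8)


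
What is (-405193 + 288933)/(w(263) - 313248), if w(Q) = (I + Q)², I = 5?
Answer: 29065/60356 ≈ 0.48156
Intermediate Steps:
w(Q) = (5 + Q)²
(-405193 + 288933)/(w(263) - 313248) = (-405193 + 288933)/((5 + 263)² - 313248) = -116260/(268² - 313248) = -116260/(71824 - 313248) = -116260/(-241424) = -116260*(-1/241424) = 29065/60356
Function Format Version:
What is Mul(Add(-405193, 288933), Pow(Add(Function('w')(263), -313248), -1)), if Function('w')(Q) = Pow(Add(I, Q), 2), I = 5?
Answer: Rational(29065, 60356) ≈ 0.48156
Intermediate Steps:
Function('w')(Q) = Pow(Add(5, Q), 2)
Mul(Add(-405193, 288933), Pow(Add(Function('w')(263), -313248), -1)) = Mul(Add(-405193, 288933), Pow(Add(Pow(Add(5, 263), 2), -313248), -1)) = Mul(-116260, Pow(Add(Pow(268, 2), -313248), -1)) = Mul(-116260, Pow(Add(71824, -313248), -1)) = Mul(-116260, Pow(-241424, -1)) = Mul(-116260, Rational(-1, 241424)) = Rational(29065, 60356)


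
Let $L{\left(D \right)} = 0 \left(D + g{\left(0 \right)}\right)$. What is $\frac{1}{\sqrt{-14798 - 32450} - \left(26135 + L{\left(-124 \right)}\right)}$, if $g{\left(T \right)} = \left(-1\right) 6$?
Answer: $- \frac{26135}{683085473} - \frac{4 i \sqrt{2953}}{683085473} \approx -3.826 \cdot 10^{-5} - 3.1821 \cdot 10^{-7} i$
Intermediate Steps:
$g{\left(T \right)} = -6$
$L{\left(D \right)} = 0$ ($L{\left(D \right)} = 0 \left(D - 6\right) = 0 \left(-6 + D\right) = 0$)
$\frac{1}{\sqrt{-14798 - 32450} - \left(26135 + L{\left(-124 \right)}\right)} = \frac{1}{\sqrt{-14798 - 32450} - 26135} = \frac{1}{\sqrt{-47248} + \left(-26135 + 0\right)} = \frac{1}{4 i \sqrt{2953} - 26135} = \frac{1}{-26135 + 4 i \sqrt{2953}}$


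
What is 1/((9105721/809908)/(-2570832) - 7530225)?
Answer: -2082137403456/15678963128948563321 ≈ -1.3280e-7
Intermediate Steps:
1/((9105721/809908)/(-2570832) - 7530225) = 1/((9105721*(1/809908))*(-1/2570832) - 7530225) = 1/((9105721/809908)*(-1/2570832) - 7530225) = 1/(-9105721/2082137403456 - 7530225) = 1/(-15678963128948563321/2082137403456) = -2082137403456/15678963128948563321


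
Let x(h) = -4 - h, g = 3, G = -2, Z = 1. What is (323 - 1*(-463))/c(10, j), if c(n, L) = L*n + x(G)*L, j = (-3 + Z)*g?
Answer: -131/8 ≈ -16.375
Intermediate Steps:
j = -6 (j = (-3 + 1)*3 = -2*3 = -6)
c(n, L) = -2*L + L*n (c(n, L) = L*n + (-4 - 1*(-2))*L = L*n + (-4 + 2)*L = L*n - 2*L = -2*L + L*n)
(323 - 1*(-463))/c(10, j) = (323 - 1*(-463))/((-6*(-2 + 10))) = (323 + 463)/((-6*8)) = 786/(-48) = 786*(-1/48) = -131/8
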